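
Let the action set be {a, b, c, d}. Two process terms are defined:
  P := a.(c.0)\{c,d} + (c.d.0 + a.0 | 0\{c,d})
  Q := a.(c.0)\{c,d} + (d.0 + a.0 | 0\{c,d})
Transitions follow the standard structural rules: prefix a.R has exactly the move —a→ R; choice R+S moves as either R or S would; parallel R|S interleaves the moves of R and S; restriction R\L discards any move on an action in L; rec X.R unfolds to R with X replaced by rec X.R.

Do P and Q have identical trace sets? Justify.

LTS(P): 5 reachable states
  u0 = a.(c.0)\{c,d} + (c.d.0 + a.0 | 0\{c,d}) | —a→ u1, —a→ u2, —c→ u3
  u1 = (c.0)\{c,d} | stopped
  u2 = 0 | 0\{c,d} | stopped
  u3 = d.0 | —d→ u4
  u4 = 0 | stopped
LTS(Q): 4 reachable states
  v0 = a.(c.0)\{c,d} + (d.0 + a.0 | 0\{c,d}) | —a→ v1, —a→ v2, —d→ v3
  v1 = (c.0)\{c,d} | stopped
  v2 = 0 | 0\{c,d} | stopped
  v3 = 0 | stopped
Executing c from P (initial set {u0}):
  [1] c ⇒ {u3}
  ✓ P
Executing c from Q (initial set {v0}):
  [1] c ⇒ ∅ (Q stuck)

NO — witness ⟨c⟩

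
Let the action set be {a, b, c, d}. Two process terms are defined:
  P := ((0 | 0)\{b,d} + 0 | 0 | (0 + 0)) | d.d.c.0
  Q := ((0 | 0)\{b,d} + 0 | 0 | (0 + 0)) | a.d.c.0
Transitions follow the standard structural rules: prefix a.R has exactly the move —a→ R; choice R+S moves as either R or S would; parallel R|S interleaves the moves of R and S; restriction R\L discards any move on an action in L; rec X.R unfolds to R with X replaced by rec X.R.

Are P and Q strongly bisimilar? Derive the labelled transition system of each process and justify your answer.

P's transition system — 4 states:
  p0 = ((0 | 0)\{b,d} + 0 | 0 | (0 + 0)) | d.d.c.0 | =d=> p1
  p1 = ((0 | 0)\{b,d} + 0 | 0 | (0 + 0)) | d.c.0 | =d=> p2
  p2 = ((0 | 0)\{b,d} + 0 | 0 | (0 + 0)) | c.0 | =c=> p3
  p3 = ((0 | 0)\{b,d} + 0 | 0 | (0 + 0)) | 0 | ∅
Q's transition system — 4 states:
  q0 = ((0 | 0)\{b,d} + 0 | 0 | (0 + 0)) | a.d.c.0 | =a=> q1
  q1 = ((0 | 0)\{b,d} + 0 | 0 | (0 + 0)) | d.c.0 | =d=> q2
  q2 = ((0 | 0)\{b,d} + 0 | 0 | (0 + 0)) | c.0 | =c=> q3
  q3 = ((0 | 0)\{b,d} + 0 | 0 | (0 + 0)) | 0 | ∅
Bisimilarity quotient blocks:
  B0 = {p0}
  B1 = {p1, q1}
  B2 = {p2, q2}
  B3 = {p3, q3}
  B4 = {q0}
p0 ∈ B0, q0 ∈ B4 → different blocks

NO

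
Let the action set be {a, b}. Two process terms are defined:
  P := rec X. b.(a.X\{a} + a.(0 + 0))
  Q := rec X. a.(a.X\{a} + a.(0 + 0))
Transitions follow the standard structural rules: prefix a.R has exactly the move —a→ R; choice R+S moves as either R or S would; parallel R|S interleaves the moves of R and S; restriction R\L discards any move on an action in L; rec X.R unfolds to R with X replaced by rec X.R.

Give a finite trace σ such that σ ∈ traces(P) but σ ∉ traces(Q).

LTS(P): 5 reachable states
  p0 = rec X. b.(a.X\{a} + a.(0 + 0)) :: -b-> p1
  p1 = a.(rec X. b.(a.X\{a} + a.(0 + 0)))\{a} + a.(0 + 0) :: -a-> p2, -a-> p3
  p2 = (rec X. b.(a.X\{a} + a.(0 + 0)))\{a} :: -b-> p4
  p3 = 0 + 0 :: ∅
  p4 = (a.(rec X. b.(a.X\{a} + a.(0 + 0)))\{a} + a.(0 + 0))\{a} :: ∅
LTS(Q): 4 reachable states
  q0 = rec X. a.(a.X\{a} + a.(0 + 0)) :: -a-> q1
  q1 = a.(rec X. a.(a.X\{a} + a.(0 + 0)))\{a} + a.(0 + 0) :: -a-> q2, -a-> q3
  q2 = (rec X. a.(a.X\{a} + a.(0 + 0)))\{a} :: ∅
  q3 = 0 + 0 :: ∅
Executing b from P (initial set {p0}):
  [1] b ⇒ {p1}
  — P admits the full trace.
Executing b from Q (initial set {q0}):
  [1] b ⇒ ∅  — Q cannot continue

b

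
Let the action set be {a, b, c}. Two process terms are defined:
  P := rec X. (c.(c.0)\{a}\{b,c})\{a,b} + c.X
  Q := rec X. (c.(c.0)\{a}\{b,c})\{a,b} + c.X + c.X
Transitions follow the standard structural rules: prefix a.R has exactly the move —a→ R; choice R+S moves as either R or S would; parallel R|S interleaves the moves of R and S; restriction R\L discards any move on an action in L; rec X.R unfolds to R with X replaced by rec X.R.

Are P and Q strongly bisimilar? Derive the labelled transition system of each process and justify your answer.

YES

LTS(P): 2 reachable states
  u0 = rec X. (c.(c.0)\{a}\{b,c})\{a,b} + c.X | =c=> u0, =c=> u1
  u1 = (c.0)\{a}\{b,c}\{a,b} | stopped
LTS(Q): 2 reachable states
  v0 = rec X. (c.(c.0)\{a}\{b,c})\{a,b} + c.X + c.X | =c=> v0, =c=> v1
  v1 = (c.0)\{a}\{b,c}\{a,b} | stopped
Partition-refinement fixed point:
  B0 = {u0, v0}
  B1 = {u1, v1}
u0 ∈ B0, v0 ∈ B0 → same block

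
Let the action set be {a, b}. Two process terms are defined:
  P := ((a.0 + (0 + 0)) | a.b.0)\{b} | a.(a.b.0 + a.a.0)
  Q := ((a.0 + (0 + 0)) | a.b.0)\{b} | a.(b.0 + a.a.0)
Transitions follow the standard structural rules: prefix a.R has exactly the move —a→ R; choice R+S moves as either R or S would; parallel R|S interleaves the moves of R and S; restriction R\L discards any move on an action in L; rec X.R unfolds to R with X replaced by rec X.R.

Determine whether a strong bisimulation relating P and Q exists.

not bisimilar

P's transition system — 20 states:
  s0 = ((a.0 + (0 + 0)) | a.b.0)\{b} | a.(a.b.0 + a.a.0) → -a-> s1, -a-> s2, -a-> s3
  s1 = ((a.0 + (0 + 0)) | a.b.0)\{b} | (a.b.0 + a.a.0) → -a-> s4, -a-> s5, -a-> s6, -a-> s7
  s2 = ((a.0 + (0 + 0)) | b.0)\{b} | a.(a.b.0 + a.a.0) → -a-> s6, -a-> s8
  s3 = (0 | a.b.0)\{b} | a.(a.b.0 + a.a.0) → -a-> s7, -a-> s8
  s4 = ((a.0 + (0 + 0)) | a.b.0)\{b} | a.0 → -a-> s10, -a-> s11, -a-> s9
  s5 = ((a.0 + (0 + 0)) | a.b.0)\{b} | b.0 → -a-> s12, -a-> s13, -b-> s9
  s6 = ((a.0 + (0 + 0)) | b.0)\{b} | (a.b.0 + a.a.0) → -a-> s10, -a-> s12, -a-> s14
  s7 = (0 | a.b.0)\{b} | (a.b.0 + a.a.0) → -a-> s11, -a-> s13, -a-> s14
  s8 = (0 | b.0)\{b} | a.(a.b.0 + a.a.0) → -a-> s14
  s9 = ((a.0 + (0 + 0)) | a.b.0)\{b} | 0 → -a-> s15, -a-> s16
  s10 = ((a.0 + (0 + 0)) | b.0)\{b} | a.0 → -a-> s15, -a-> s17
  s11 = (0 | a.b.0)\{b} | a.0 → -a-> s16, -a-> s17
  s12 = ((a.0 + (0 + 0)) | b.0)\{b} | b.0 → -a-> s18, -b-> s15
  s13 = (0 | a.b.0)\{b} | b.0 → -a-> s18, -b-> s16
  s14 = (0 | b.0)\{b} | (a.b.0 + a.a.0) → -a-> s17, -a-> s18
  s15 = ((a.0 + (0 + 0)) | b.0)\{b} | 0 → -a-> s19
  s16 = (0 | a.b.0)\{b} | 0 → -a-> s19
  s17 = (0 | b.0)\{b} | a.0 → -a-> s19
  s18 = (0 | b.0)\{b} | b.0 → -b-> s19
  s19 = (0 | b.0)\{b} | 0 → ·
Q's transition system — 16 states:
  t0 = ((a.0 + (0 + 0)) | a.b.0)\{b} | a.(b.0 + a.a.0) → -a-> t1, -a-> t2, -a-> t3
  t1 = ((a.0 + (0 + 0)) | a.b.0)\{b} | (b.0 + a.a.0) → -a-> t4, -a-> t5, -a-> t6, -b-> t7
  t2 = ((a.0 + (0 + 0)) | b.0)\{b} | a.(b.0 + a.a.0) → -a-> t5, -a-> t8
  t3 = (0 | a.b.0)\{b} | a.(b.0 + a.a.0) → -a-> t6, -a-> t8
  t4 = ((a.0 + (0 + 0)) | a.b.0)\{b} | a.0 → -a-> t10, -a-> t7, -a-> t9
  t5 = ((a.0 + (0 + 0)) | b.0)\{b} | (b.0 + a.a.0) → -a-> t11, -a-> t9, -b-> t12
  t6 = (0 | a.b.0)\{b} | (b.0 + a.a.0) → -a-> t10, -a-> t11, -b-> t13
  t7 = ((a.0 + (0 + 0)) | a.b.0)\{b} | 0 → -a-> t12, -a-> t13
  t8 = (0 | b.0)\{b} | a.(b.0 + a.a.0) → -a-> t11
  t9 = ((a.0 + (0 + 0)) | b.0)\{b} | a.0 → -a-> t12, -a-> t14
  t10 = (0 | a.b.0)\{b} | a.0 → -a-> t13, -a-> t14
  t11 = (0 | b.0)\{b} | (b.0 + a.a.0) → -a-> t14, -b-> t15
  t12 = ((a.0 + (0 + 0)) | b.0)\{b} | 0 → -a-> t15
  t13 = (0 | a.b.0)\{b} | 0 → -a-> t15
  t14 = (0 | b.0)\{b} | a.0 → -a-> t15
  t15 = (0 | b.0)\{b} | 0 → ·
Partition-refinement fixed point:
  B0 = {s0}
  B1 = {s2, s3}
  B2 = {s6, s7}
  B3 = {s10, s11, s9, t10, t7, t9}
  B4 = {s15, s16, s17, t12, t13, t14}
  B5 = {s19, t15}
  B6 = {s14}
  B7 = {s18}
  B8 = {s12, s13}
  B9 = {s8}
  B10 = {s1}
  B11 = {s5}
  B12 = {s4, t4}
  B13 = {t0}
  B14 = {t2, t3}
  B15 = {t8}
  B16 = {t11}
  B17 = {t5, t6}
  B18 = {t1}
s0 ∈ B0, t0 ∈ B13 → different blocks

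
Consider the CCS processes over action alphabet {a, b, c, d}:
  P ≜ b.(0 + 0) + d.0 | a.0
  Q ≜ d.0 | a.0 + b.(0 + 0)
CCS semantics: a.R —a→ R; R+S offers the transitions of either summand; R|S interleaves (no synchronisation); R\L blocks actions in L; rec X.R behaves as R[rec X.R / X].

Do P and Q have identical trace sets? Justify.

trace-equivalent

P's transition system — 5 states:
  m0 = b.(0 + 0) + d.0 | a.0 :: --a--▸ m1, --b--▸ m2, --d--▸ m3
  m1 = d.0 | 0 :: --d--▸ m4
  m2 = 0 + 0 :: ∅
  m3 = 0 | a.0 :: --a--▸ m4
  m4 = 0 | 0 :: ∅
Q's transition system — 5 states:
  n0 = d.0 | a.0 + b.(0 + 0) :: --a--▸ n1, --b--▸ n2, --d--▸ n3
  n1 = d.0 | 0 :: --d--▸ n4
  n2 = 0 + 0 :: ∅
  n3 = 0 | a.0 :: --a--▸ n4
  n4 = 0 | 0 :: ∅
Bisimilarity quotient blocks:
  B0 = {m0, n0}
  B1 = {m3, n3}
  B2 = {m2, m4, n2, n4}
  B3 = {m1, n1}
m0 ∈ B0, n0 ∈ B0 → same block
Bisimilar ⇒ trace-equivalent.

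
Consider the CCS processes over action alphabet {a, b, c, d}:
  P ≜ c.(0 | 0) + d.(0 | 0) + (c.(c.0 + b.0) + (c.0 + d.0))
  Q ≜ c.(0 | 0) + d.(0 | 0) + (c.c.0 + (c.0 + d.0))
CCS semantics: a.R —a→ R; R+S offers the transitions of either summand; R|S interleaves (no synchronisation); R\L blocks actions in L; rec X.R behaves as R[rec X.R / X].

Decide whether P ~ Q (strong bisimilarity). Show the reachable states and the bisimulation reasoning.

Reachable graph of P (4 states):
  u0 = c.(0 | 0) + d.(0 | 0) + (c.(c.0 + b.0) + (c.0 + d.0)) :: --c--▸ u1, --c--▸ u2, --c--▸ u3, --d--▸ u1, --d--▸ u2
  u1 = 0 :: ·
  u2 = 0 | 0 :: ·
  u3 = c.0 + b.0 :: --b--▸ u1, --c--▸ u1
Reachable graph of Q (4 states):
  v0 = c.(0 | 0) + d.(0 | 0) + (c.c.0 + (c.0 + d.0)) :: --c--▸ v1, --c--▸ v2, --c--▸ v3, --d--▸ v1, --d--▸ v2
  v1 = 0 :: ·
  v2 = 0 | 0 :: ·
  v3 = c.0 :: --c--▸ v1
Coarsest stable partition (strong bisimilarity classes):
  B0 = {u0}
  B1 = {u1, u2, v1, v2}
  B2 = {u3}
  B3 = {v0}
  B4 = {v3}
u0 ∈ B0, v0 ∈ B3 → different blocks

P ≁ Q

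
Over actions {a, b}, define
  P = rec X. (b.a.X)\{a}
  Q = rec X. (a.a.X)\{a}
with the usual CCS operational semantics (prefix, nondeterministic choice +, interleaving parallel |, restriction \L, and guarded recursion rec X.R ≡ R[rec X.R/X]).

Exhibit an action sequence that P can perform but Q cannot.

b

Reachable graph of P (2 states):
  u0 = rec X. (b.a.X)\{a} has moves -b-> u1
  u1 = (a.(rec X. (b.a.X)\{a}))\{a} has moves stopped
Reachable graph of Q (1 states):
  v0 = rec X. (a.a.X)\{a} has moves stopped
Executing b from P (initial set {u0}):
  step 1 (b): {u1}
  P completes σ.
Executing b from Q (initial set {v0}):
  step 1 (b): no successor for Q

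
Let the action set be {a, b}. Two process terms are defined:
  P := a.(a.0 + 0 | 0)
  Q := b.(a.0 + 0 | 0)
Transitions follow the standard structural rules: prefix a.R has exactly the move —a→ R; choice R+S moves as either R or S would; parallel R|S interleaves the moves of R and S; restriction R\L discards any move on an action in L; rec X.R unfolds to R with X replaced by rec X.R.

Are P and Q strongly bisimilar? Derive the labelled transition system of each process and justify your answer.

NO

Reachable graph of P (3 states):
  p0 = a.(a.0 + 0 | 0) ⊢ --a--▸ p1
  p1 = a.0 + 0 | 0 ⊢ --a--▸ p2
  p2 = 0 ⊢ ·
Reachable graph of Q (3 states):
  q0 = b.(a.0 + 0 | 0) ⊢ --b--▸ q1
  q1 = a.0 + 0 | 0 ⊢ --a--▸ q2
  q2 = 0 ⊢ ·
Bisimilarity quotient blocks:
  B0 = {p0}
  B1 = {p1, q1}
  B2 = {p2, q2}
  B3 = {q0}
p0 ∈ B0, q0 ∈ B3 → different blocks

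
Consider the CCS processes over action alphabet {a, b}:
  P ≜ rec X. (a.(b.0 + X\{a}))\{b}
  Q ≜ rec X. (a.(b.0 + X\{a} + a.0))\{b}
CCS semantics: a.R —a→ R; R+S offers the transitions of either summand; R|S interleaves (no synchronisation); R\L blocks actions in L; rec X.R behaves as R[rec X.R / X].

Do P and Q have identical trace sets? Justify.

traces(P) ≠ traces(Q) — witness ⟨aa⟩

LTS(P): 2 reachable states
  u0 = rec X. (a.(b.0 + X\{a}))\{b} has moves =a=> u1
  u1 = (b.0 + (rec X. (a.(b.0 + X\{a}))\{b})\{a})\{b} has moves ∅
LTS(Q): 3 reachable states
  v0 = rec X. (a.(b.0 + X\{a} + a.0))\{b} has moves =a=> v1
  v1 = (b.0 + (rec X. (a.(b.0 + X\{a} + a.0))\{b})\{a} + a.0)\{b} has moves =a=> v2
  v2 = 0\{b} has moves ∅
Executing aa from Q (initial set {v0}):
  after a @ step 1: {v1}
  after a @ step 2: {v2}
  Q completes σ.
Executing aa from P (initial set {u0}):
  after a @ step 1: {u1}
  after a @ step 2: ∅  — P cannot continue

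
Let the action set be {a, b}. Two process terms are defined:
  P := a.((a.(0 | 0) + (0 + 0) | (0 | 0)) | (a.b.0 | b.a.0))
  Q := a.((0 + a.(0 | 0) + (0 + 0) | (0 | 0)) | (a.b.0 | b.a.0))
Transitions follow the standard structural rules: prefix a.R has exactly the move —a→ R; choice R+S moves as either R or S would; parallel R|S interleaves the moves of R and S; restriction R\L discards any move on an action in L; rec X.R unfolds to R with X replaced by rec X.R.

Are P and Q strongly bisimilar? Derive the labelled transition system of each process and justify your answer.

bisimilar

Reachable graph of P (19 states):
  s0 = a.((a.(0 | 0) + (0 + 0) | (0 | 0)) | (a.b.0 | b.a.0)) → =a=> s1
  s1 = (a.(0 | 0) + (0 + 0) | (0 | 0)) | (a.b.0 | b.a.0) → =a=> s2, =a=> s3, =b=> s4
  s2 = (a.(0 | 0) + (0 + 0) | (0 | 0)) | (b.0 | b.a.0) → =a=> s5, =b=> s6, =b=> s7
  s3 = 0 | 0 | (a.b.0 | b.a.0) → =a=> s5, =b=> s8
  s4 = (a.(0 | 0) + (0 + 0) | (0 | 0)) | (a.b.0 | a.0) → =a=> s7, =a=> s8, =a=> s9
  s5 = 0 | 0 | (b.0 | b.a.0) → =b=> s10, =b=> s11
  s6 = (a.(0 | 0) + (0 + 0) | (0 | 0)) | (0 | b.a.0) → =a=> s10, =b=> s12
  s7 = (a.(0 | 0) + (0 + 0) | (0 | 0)) | (b.0 | a.0) → =a=> s11, =a=> s13, =b=> s12
  s8 = 0 | 0 | (a.b.0 | a.0) → =a=> s11, =a=> s14
  s9 = (a.(0 | 0) + (0 + 0) | (0 | 0)) | (a.b.0 | 0) → =a=> s13, =a=> s14
  s10 = 0 | 0 | (0 | b.a.0) → =b=> s15
  s11 = 0 | 0 | (b.0 | a.0) → =a=> s16, =b=> s15
  s12 = (a.(0 | 0) + (0 + 0) | (0 | 0)) | (0 | a.0) → =a=> s15, =a=> s17
  s13 = (a.(0 | 0) + (0 + 0) | (0 | 0)) | (b.0 | 0) → =a=> s16, =b=> s17
  s14 = 0 | 0 | (a.b.0 | 0) → =a=> s16
  s15 = 0 | 0 | (0 | a.0) → =a=> s18
  s16 = 0 | 0 | (b.0 | 0) → =b=> s18
  s17 = (a.(0 | 0) + (0 + 0) | (0 | 0)) | (0 | 0) → =a=> s18
  s18 = 0 | 0 | (0 | 0) → stopped
Reachable graph of Q (19 states):
  t0 = a.((0 + a.(0 | 0) + (0 + 0) | (0 | 0)) | (a.b.0 | b.a.0)) → =a=> t1
  t1 = (0 + a.(0 | 0) + (0 + 0) | (0 | 0)) | (a.b.0 | b.a.0) → =a=> t2, =a=> t3, =b=> t4
  t2 = (0 + a.(0 | 0) + (0 + 0) | (0 | 0)) | (b.0 | b.a.0) → =a=> t5, =b=> t6, =b=> t7
  t3 = 0 | 0 | (a.b.0 | b.a.0) → =a=> t5, =b=> t8
  t4 = (0 + a.(0 | 0) + (0 + 0) | (0 | 0)) | (a.b.0 | a.0) → =a=> t7, =a=> t8, =a=> t9
  t5 = 0 | 0 | (b.0 | b.a.0) → =b=> t10, =b=> t11
  t6 = (0 + a.(0 | 0) + (0 + 0) | (0 | 0)) | (0 | b.a.0) → =a=> t10, =b=> t12
  t7 = (0 + a.(0 | 0) + (0 + 0) | (0 | 0)) | (b.0 | a.0) → =a=> t11, =a=> t13, =b=> t12
  t8 = 0 | 0 | (a.b.0 | a.0) → =a=> t11, =a=> t14
  t9 = (0 + a.(0 | 0) + (0 + 0) | (0 | 0)) | (a.b.0 | 0) → =a=> t13, =a=> t14
  t10 = 0 | 0 | (0 | b.a.0) → =b=> t15
  t11 = 0 | 0 | (b.0 | a.0) → =a=> t16, =b=> t15
  t12 = (0 + a.(0 | 0) + (0 + 0) | (0 | 0)) | (0 | a.0) → =a=> t15, =a=> t17
  t13 = (0 + a.(0 | 0) + (0 + 0) | (0 | 0)) | (b.0 | 0) → =a=> t16, =b=> t17
  t14 = 0 | 0 | (a.b.0 | 0) → =a=> t16
  t15 = 0 | 0 | (0 | a.0) → =a=> t18
  t16 = 0 | 0 | (b.0 | 0) → =b=> t18
  t17 = (0 + a.(0 | 0) + (0 + 0) | (0 | 0)) | (0 | 0) → =a=> t18
  t18 = 0 | 0 | (0 | 0) → stopped
Partition-refinement fixed point:
  B0 = {s0, t0}
  B1 = {s1, t1}
  B2 = {s4, t4}
  B3 = {s7, t7}
  B4 = {s12, t12}
  B5 = {s15, s17, t15, t17}
  B6 = {s18, t18}
  B7 = {s11, s13, t11, t13}
  B8 = {s16, t16}
  B9 = {s8, s9, t8, t9}
  B10 = {s14, t14}
  B11 = {s2, t2}
  B12 = {s5, t5}
  B13 = {s10, t10}
  B14 = {s6, t6}
  B15 = {s3, t3}
s0 ∈ B0, t0 ∈ B0 → same block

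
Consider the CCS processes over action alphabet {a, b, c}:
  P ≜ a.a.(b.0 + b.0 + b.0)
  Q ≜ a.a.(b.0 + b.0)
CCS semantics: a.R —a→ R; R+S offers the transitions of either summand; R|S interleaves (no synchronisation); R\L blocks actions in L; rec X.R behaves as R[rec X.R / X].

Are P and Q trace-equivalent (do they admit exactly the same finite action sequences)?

traces(P) = traces(Q)

Reachable graph of P (4 states):
  p0 = a.a.(b.0 + b.0 + b.0) :: =a=> p1
  p1 = a.(b.0 + b.0 + b.0) :: =a=> p2
  p2 = b.0 + b.0 + b.0 :: =b=> p3
  p3 = 0 :: deadlocked
Reachable graph of Q (4 states):
  q0 = a.a.(b.0 + b.0) :: =a=> q1
  q1 = a.(b.0 + b.0) :: =a=> q2
  q2 = b.0 + b.0 :: =b=> q3
  q3 = 0 :: deadlocked
Partition-refinement fixed point:
  B0 = {p0, q0}
  B1 = {p1, q1}
  B2 = {p2, q2}
  B3 = {p3, q3}
p0 ∈ B0, q0 ∈ B0 → same block
Bisimilar ⇒ trace-equivalent.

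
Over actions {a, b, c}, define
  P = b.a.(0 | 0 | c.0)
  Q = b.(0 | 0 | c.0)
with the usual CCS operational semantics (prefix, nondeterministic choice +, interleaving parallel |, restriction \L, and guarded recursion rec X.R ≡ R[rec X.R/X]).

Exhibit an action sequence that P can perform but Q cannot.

ba

P's transition system — 4 states:
  u0 = b.a.(0 | 0 | c.0) has moves --b--▸ u1
  u1 = a.(0 | 0 | c.0) has moves --a--▸ u2
  u2 = 0 | 0 | c.0 has moves --c--▸ u3
  u3 = 0 | 0 | 0 has moves stopped
Q's transition system — 3 states:
  v0 = b.(0 | 0 | c.0) has moves --b--▸ v1
  v1 = 0 | 0 | c.0 has moves --c--▸ v2
  v2 = 0 | 0 | 0 has moves stopped
Run σ = ⟨ba⟩ on P: start {u0}
  step 1 (b): {u1}
  step 2 (a): {u2}
  P completes σ.
Run σ = ⟨ba⟩ on Q: start {v0}
  step 1 (b): {v1}
  step 2 (a): no successor for Q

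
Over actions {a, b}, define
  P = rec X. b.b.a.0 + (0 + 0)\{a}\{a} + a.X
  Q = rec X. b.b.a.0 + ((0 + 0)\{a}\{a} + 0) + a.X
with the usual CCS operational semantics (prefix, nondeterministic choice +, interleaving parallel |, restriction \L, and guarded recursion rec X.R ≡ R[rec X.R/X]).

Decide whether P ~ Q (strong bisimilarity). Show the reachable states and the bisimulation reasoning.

LTS(P): 4 reachable states
  m0 = rec X. b.b.a.0 + (0 + 0)\{a}\{a} + a.X ⊢ —a→ m0, —b→ m1
  m1 = b.a.0 ⊢ —b→ m2
  m2 = a.0 ⊢ —a→ m3
  m3 = 0 ⊢ deadlocked
LTS(Q): 4 reachable states
  n0 = rec X. b.b.a.0 + ((0 + 0)\{a}\{a} + 0) + a.X ⊢ —a→ n0, —b→ n1
  n1 = b.a.0 ⊢ —b→ n2
  n2 = a.0 ⊢ —a→ n3
  n3 = 0 ⊢ deadlocked
Bisimilarity quotient blocks:
  B0 = {m0, n0}
  B1 = {m1, n1}
  B2 = {m2, n2}
  B3 = {m3, n3}
m0 ∈ B0, n0 ∈ B0 → same block

bisimilar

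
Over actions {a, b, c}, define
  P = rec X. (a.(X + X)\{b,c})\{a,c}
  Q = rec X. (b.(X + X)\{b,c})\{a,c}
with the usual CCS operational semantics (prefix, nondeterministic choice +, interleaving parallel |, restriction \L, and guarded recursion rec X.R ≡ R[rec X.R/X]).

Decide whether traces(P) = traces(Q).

Reachable graph of P (1 states):
  p0 = rec X. (a.(X + X)\{b,c})\{a,c} → ∅
Reachable graph of Q (2 states):
  q0 = rec X. (b.(X + X)\{b,c})\{a,c} → --b--▸ q1
  q1 = ((rec X. (b.(X + X)\{b,c})\{a,c}) + (rec X. (b.(X + X)\{b,c})\{a,c}))\{b,c}\{a,c} → ∅
Run σ = ⟨b⟩ on Q: start {q0}
  step 1 (b): {q1}
  Q completes σ.
Run σ = ⟨b⟩ on P: start {p0}
  step 1 (b): no successor for P

NO — witness ⟨b⟩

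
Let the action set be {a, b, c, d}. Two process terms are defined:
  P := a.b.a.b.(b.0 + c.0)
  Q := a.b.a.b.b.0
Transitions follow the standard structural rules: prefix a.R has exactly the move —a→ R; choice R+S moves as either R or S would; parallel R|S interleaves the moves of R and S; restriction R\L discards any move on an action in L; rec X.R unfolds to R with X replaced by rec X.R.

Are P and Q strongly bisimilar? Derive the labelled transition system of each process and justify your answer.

P's transition system — 6 states:
  s0 = a.b.a.b.(b.0 + c.0) | =a=> s1
  s1 = b.a.b.(b.0 + c.0) | =b=> s2
  s2 = a.b.(b.0 + c.0) | =a=> s3
  s3 = b.(b.0 + c.0) | =b=> s4
  s4 = b.0 + c.0 | =b=> s5, =c=> s5
  s5 = 0 | deadlocked
Q's transition system — 6 states:
  t0 = a.b.a.b.b.0 | =a=> t1
  t1 = b.a.b.b.0 | =b=> t2
  t2 = a.b.b.0 | =a=> t3
  t3 = b.b.0 | =b=> t4
  t4 = b.0 | =b=> t5
  t5 = 0 | deadlocked
Bisimilarity quotient blocks:
  B0 = {s0}
  B1 = {s1}
  B2 = {s2}
  B3 = {s3}
  B4 = {s4}
  B5 = {s5, t5}
  B6 = {t0}
  B7 = {t1}
  B8 = {t2}
  B9 = {t3}
  B10 = {t4}
s0 ∈ B0, t0 ∈ B6 → different blocks

P ≁ Q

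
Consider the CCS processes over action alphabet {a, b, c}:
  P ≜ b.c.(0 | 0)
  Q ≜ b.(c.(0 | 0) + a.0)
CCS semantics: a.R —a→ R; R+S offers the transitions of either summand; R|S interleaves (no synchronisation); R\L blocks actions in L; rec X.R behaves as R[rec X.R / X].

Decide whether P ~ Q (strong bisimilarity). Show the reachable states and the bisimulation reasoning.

LTS(P): 3 reachable states
  m0 = b.c.(0 | 0) | -b-> m1
  m1 = c.(0 | 0) | -c-> m2
  m2 = 0 | 0 | stopped
LTS(Q): 4 reachable states
  n0 = b.(c.(0 | 0) + a.0) | -b-> n1
  n1 = c.(0 | 0) + a.0 | -a-> n2, -c-> n3
  n2 = 0 | stopped
  n3 = 0 | 0 | stopped
Partition-refinement fixed point:
  B0 = {m0}
  B1 = {m1}
  B2 = {m2, n2, n3}
  B3 = {n0}
  B4 = {n1}
m0 ∈ B0, n0 ∈ B3 → different blocks

NO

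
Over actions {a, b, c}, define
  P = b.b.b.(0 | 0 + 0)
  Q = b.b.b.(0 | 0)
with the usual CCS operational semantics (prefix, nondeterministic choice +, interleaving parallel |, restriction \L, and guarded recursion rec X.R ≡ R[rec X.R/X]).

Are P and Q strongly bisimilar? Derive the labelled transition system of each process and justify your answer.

P's transition system — 4 states:
  s0 = b.b.b.(0 | 0 + 0) | —b→ s1
  s1 = b.b.(0 | 0 + 0) | —b→ s2
  s2 = b.(0 | 0 + 0) | —b→ s3
  s3 = 0 | 0 + 0 | ·
Q's transition system — 4 states:
  t0 = b.b.b.(0 | 0) | —b→ t1
  t1 = b.b.(0 | 0) | —b→ t2
  t2 = b.(0 | 0) | —b→ t3
  t3 = 0 | 0 | ·
Bisimilarity quotient blocks:
  B0 = {s0, t0}
  B1 = {s1, t1}
  B2 = {s2, t2}
  B3 = {s3, t3}
s0 ∈ B0, t0 ∈ B0 → same block

P ~ Q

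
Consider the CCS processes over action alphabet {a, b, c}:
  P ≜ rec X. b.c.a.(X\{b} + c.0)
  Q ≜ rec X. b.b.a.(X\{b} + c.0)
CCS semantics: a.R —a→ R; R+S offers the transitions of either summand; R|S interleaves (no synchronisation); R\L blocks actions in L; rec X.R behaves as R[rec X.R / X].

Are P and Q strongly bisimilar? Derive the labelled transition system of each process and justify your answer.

P's transition system — 5 states:
  m0 = rec X. b.c.a.(X\{b} + c.0) → --b--▸ m1
  m1 = c.a.((rec X. b.c.a.(X\{b} + c.0))\{b} + c.0) → --c--▸ m2
  m2 = a.((rec X. b.c.a.(X\{b} + c.0))\{b} + c.0) → --a--▸ m3
  m3 = (rec X. b.c.a.(X\{b} + c.0))\{b} + c.0 → --c--▸ m4
  m4 = 0 → ∅
Q's transition system — 5 states:
  n0 = rec X. b.b.a.(X\{b} + c.0) → --b--▸ n1
  n1 = b.a.((rec X. b.b.a.(X\{b} + c.0))\{b} + c.0) → --b--▸ n2
  n2 = a.((rec X. b.b.a.(X\{b} + c.0))\{b} + c.0) → --a--▸ n3
  n3 = (rec X. b.b.a.(X\{b} + c.0))\{b} + c.0 → --c--▸ n4
  n4 = 0 → ∅
Bisimilarity quotient blocks:
  B0 = {m0}
  B1 = {m1}
  B2 = {m2, n2}
  B3 = {m3, n3}
  B4 = {m4, n4}
  B5 = {n0}
  B6 = {n1}
m0 ∈ B0, n0 ∈ B5 → different blocks

NO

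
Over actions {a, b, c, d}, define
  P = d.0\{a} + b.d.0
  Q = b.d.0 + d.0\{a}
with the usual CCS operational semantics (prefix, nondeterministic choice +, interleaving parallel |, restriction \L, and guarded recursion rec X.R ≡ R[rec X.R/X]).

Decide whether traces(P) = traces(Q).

Reachable graph of P (4 states):
  u0 = d.0\{a} + b.d.0 :: =b=> u1, =d=> u2
  u1 = d.0 :: =d=> u3
  u2 = 0\{a} :: deadlocked
  u3 = 0 :: deadlocked
Reachable graph of Q (4 states):
  v0 = b.d.0 + d.0\{a} :: =b=> v1, =d=> v2
  v1 = d.0 :: =d=> v3
  v2 = 0\{a} :: deadlocked
  v3 = 0 :: deadlocked
Partition-refinement fixed point:
  B0 = {u0, v0}
  B1 = {u1, v1}
  B2 = {u2, u3, v2, v3}
u0 ∈ B0, v0 ∈ B0 → same block
Bisimilar ⇒ trace-equivalent.

traces(P) = traces(Q)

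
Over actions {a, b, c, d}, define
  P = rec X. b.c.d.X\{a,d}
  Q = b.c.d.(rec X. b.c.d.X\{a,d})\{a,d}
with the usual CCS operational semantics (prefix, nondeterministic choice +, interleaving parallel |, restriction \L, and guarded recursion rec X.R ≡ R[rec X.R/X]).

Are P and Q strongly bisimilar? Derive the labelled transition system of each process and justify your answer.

P ~ Q

Reachable graph of P (6 states):
  m0 = rec X. b.c.d.X\{a,d} ⊢ ··b··> m1
  m1 = c.d.(rec X. b.c.d.X\{a,d})\{a,d} ⊢ ··c··> m2
  m2 = d.(rec X. b.c.d.X\{a,d})\{a,d} ⊢ ··d··> m3
  m3 = (rec X. b.c.d.X\{a,d})\{a,d} ⊢ ··b··> m4
  m4 = (c.d.(rec X. b.c.d.X\{a,d})\{a,d})\{a,d} ⊢ ··c··> m5
  m5 = (d.(rec X. b.c.d.X\{a,d})\{a,d})\{a,d} ⊢ (no moves)
Reachable graph of Q (6 states):
  n0 = b.c.d.(rec X. b.c.d.X\{a,d})\{a,d} ⊢ ··b··> n1
  n1 = c.d.(rec X. b.c.d.X\{a,d})\{a,d} ⊢ ··c··> n2
  n2 = d.(rec X. b.c.d.X\{a,d})\{a,d} ⊢ ··d··> n3
  n3 = (rec X. b.c.d.X\{a,d})\{a,d} ⊢ ··b··> n4
  n4 = (c.d.(rec X. b.c.d.X\{a,d})\{a,d})\{a,d} ⊢ ··c··> n5
  n5 = (d.(rec X. b.c.d.X\{a,d})\{a,d})\{a,d} ⊢ (no moves)
Bisimilarity quotient blocks:
  B0 = {m0, n0}
  B1 = {m1, n1}
  B2 = {m2, n2}
  B3 = {m3, n3}
  B4 = {m4, n4}
  B5 = {m5, n5}
m0 ∈ B0, n0 ∈ B0 → same block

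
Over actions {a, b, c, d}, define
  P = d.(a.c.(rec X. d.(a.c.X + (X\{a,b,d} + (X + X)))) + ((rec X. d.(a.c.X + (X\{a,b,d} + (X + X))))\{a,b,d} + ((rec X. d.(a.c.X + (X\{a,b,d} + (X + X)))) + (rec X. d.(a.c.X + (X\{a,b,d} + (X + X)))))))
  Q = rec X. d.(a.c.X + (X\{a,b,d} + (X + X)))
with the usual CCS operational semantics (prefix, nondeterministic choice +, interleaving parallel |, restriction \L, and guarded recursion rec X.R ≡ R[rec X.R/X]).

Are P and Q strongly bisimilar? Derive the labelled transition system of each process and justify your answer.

P ~ Q

LTS(P): 4 reachable states
  u0 = d.(a.c.(rec X. d.(a.c.X + (X\{a,b,d} + (X + X)))) + ((rec X. d.(a.c.X + (X\{a,b,d} + (X + X))))\{a,b,d} + ((rec X. d.(a.c.X + (X\{a,b,d} + (X + X)))) + (rec X. d.(a.c.X + (X\{a,b,d} + (X + X))))))) | =d=> u1
  u1 = a.c.(rec X. d.(a.c.X + (X\{a,b,d} + (X + X)))) + ((rec X. d.(a.c.X + (X\{a,b,d} + (X + X))))\{a,b,d} + ((rec X. d.(a.c.X + (X\{a,b,d} + (X + X)))) + (rec X. d.(a.c.X + (X\{a,b,d} + (X + X)))))) | =a=> u2, =d=> u1
  u2 = c.(rec X. d.(a.c.X + (X\{a,b,d} + (X + X)))) | =c=> u3
  u3 = rec X. d.(a.c.X + (X\{a,b,d} + (X + X))) | =d=> u1
LTS(Q): 3 reachable states
  v0 = rec X. d.(a.c.X + (X\{a,b,d} + (X + X))) | =d=> v1
  v1 = a.c.(rec X. d.(a.c.X + (X\{a,b,d} + (X + X)))) + ((rec X. d.(a.c.X + (X\{a,b,d} + (X + X))))\{a,b,d} + ((rec X. d.(a.c.X + (X\{a,b,d} + (X + X)))) + (rec X. d.(a.c.X + (X\{a,b,d} + (X + X)))))) | =a=> v2, =d=> v1
  v2 = c.(rec X. d.(a.c.X + (X\{a,b,d} + (X + X)))) | =c=> v0
Partition-refinement fixed point:
  B0 = {u0, u3, v0}
  B1 = {u1, v1}
  B2 = {u2, v2}
u0 ∈ B0, v0 ∈ B0 → same block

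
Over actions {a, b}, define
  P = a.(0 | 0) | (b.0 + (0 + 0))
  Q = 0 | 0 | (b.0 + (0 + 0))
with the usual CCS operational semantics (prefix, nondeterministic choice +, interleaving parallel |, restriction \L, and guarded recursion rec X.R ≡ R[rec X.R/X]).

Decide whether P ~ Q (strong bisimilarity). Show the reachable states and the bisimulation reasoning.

LTS(P): 4 reachable states
  u0 = a.(0 | 0) | (b.0 + (0 + 0)) → -a-> u1, -b-> u2
  u1 = 0 | 0 | (b.0 + (0 + 0)) → -b-> u3
  u2 = a.(0 | 0) | 0 → -a-> u3
  u3 = 0 | 0 | 0 → ·
LTS(Q): 2 reachable states
  v0 = 0 | 0 | (b.0 + (0 + 0)) → -b-> v1
  v1 = 0 | 0 | 0 → ·
Bisimilarity quotient blocks:
  B0 = {u0}
  B1 = {u1, v0}
  B2 = {u3, v1}
  B3 = {u2}
u0 ∈ B0, v0 ∈ B1 → different blocks

NO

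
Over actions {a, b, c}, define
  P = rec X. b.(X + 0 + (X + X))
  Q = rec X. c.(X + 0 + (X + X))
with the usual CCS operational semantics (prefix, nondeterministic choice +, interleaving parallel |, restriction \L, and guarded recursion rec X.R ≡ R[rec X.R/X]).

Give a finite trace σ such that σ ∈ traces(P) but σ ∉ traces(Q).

LTS(P): 2 reachable states
  s0 = rec X. b.(X + 0 + (X + X)) has moves ··b··> s1
  s1 = (rec X. b.(X + 0 + (X + X))) + 0 + ((rec X. b.(X + 0 + (X + X))) + (rec X. b.(X + 0 + (X + X)))) has moves ··b··> s1
LTS(Q): 2 reachable states
  t0 = rec X. c.(X + 0 + (X + X)) has moves ··c··> t1
  t1 = (rec X. c.(X + 0 + (X + X))) + 0 + ((rec X. c.(X + 0 + (X + X))) + (rec X. c.(X + 0 + (X + X)))) has moves ··c··> t1
Trace ⟨b⟩ through P, begin at {s0}:
  step 1 (b): {s1}
  — P admits the full trace.
Trace ⟨b⟩ through Q, begin at {t0}:
  step 1 (b): ∅  — Q cannot continue

b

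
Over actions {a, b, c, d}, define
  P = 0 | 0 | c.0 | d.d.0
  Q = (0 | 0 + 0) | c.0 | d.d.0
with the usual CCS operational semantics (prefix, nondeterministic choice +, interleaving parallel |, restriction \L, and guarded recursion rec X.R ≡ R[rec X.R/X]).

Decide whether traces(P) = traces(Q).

traces(P) = traces(Q)

LTS(P): 6 reachable states
  s0 = 0 | 0 | c.0 | d.d.0 ⊢ =c=> s1, =d=> s2
  s1 = 0 | 0 | 0 | d.d.0 ⊢ =d=> s3
  s2 = 0 | 0 | c.0 | d.0 ⊢ =c=> s3, =d=> s4
  s3 = 0 | 0 | 0 | d.0 ⊢ =d=> s5
  s4 = 0 | 0 | c.0 | 0 ⊢ =c=> s5
  s5 = 0 | 0 | 0 | 0 ⊢ (no moves)
LTS(Q): 6 reachable states
  t0 = (0 | 0 + 0) | c.0 | d.d.0 ⊢ =c=> t1, =d=> t2
  t1 = (0 | 0 + 0) | 0 | d.d.0 ⊢ =d=> t3
  t2 = (0 | 0 + 0) | c.0 | d.0 ⊢ =c=> t3, =d=> t4
  t3 = (0 | 0 + 0) | 0 | d.0 ⊢ =d=> t5
  t4 = (0 | 0 + 0) | c.0 | 0 ⊢ =c=> t5
  t5 = (0 | 0 + 0) | 0 | 0 ⊢ (no moves)
Partition-refinement fixed point:
  B0 = {s0, t0}
  B1 = {s2, t2}
  B2 = {s4, t4}
  B3 = {s5, t5}
  B4 = {s3, t3}
  B5 = {s1, t1}
s0 ∈ B0, t0 ∈ B0 → same block
Bisimilar ⇒ trace-equivalent.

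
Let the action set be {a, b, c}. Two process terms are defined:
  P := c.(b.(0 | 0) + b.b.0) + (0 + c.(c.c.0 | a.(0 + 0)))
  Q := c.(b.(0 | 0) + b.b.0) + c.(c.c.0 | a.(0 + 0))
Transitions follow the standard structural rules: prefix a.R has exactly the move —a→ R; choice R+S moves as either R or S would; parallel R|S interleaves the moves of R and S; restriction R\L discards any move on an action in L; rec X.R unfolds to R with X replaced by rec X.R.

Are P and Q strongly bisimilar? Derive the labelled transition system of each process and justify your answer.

P's transition system — 11 states:
  u0 = c.(b.(0 | 0) + b.b.0) + (0 + c.(c.c.0 | a.(0 + 0))) :: —c→ u1, —c→ u2
  u1 = b.(0 | 0) + b.b.0 :: —b→ u3, —b→ u4
  u2 = c.c.0 | a.(0 + 0) :: —a→ u5, —c→ u6
  u3 = 0 | 0 :: (no moves)
  u4 = b.0 :: —b→ u7
  u5 = c.c.0 | (0 + 0) :: —c→ u8
  u6 = c.0 | a.(0 + 0) :: —a→ u8, —c→ u9
  u7 = 0 :: (no moves)
  u8 = c.0 | (0 + 0) :: —c→ u10
  u9 = 0 | a.(0 + 0) :: —a→ u10
  u10 = 0 | (0 + 0) :: (no moves)
Q's transition system — 11 states:
  v0 = c.(b.(0 | 0) + b.b.0) + c.(c.c.0 | a.(0 + 0)) :: —c→ v1, —c→ v2
  v1 = b.(0 | 0) + b.b.0 :: —b→ v3, —b→ v4
  v2 = c.c.0 | a.(0 + 0) :: —a→ v5, —c→ v6
  v3 = 0 | 0 :: (no moves)
  v4 = b.0 :: —b→ v7
  v5 = c.c.0 | (0 + 0) :: —c→ v8
  v6 = c.0 | a.(0 + 0) :: —a→ v8, —c→ v9
  v7 = 0 :: (no moves)
  v8 = c.0 | (0 + 0) :: —c→ v10
  v9 = 0 | a.(0 + 0) :: —a→ v10
  v10 = 0 | (0 + 0) :: (no moves)
Coarsest stable partition (strong bisimilarity classes):
  B0 = {u0, v0}
  B1 = {u2, v2}
  B2 = {u5, v5}
  B3 = {u8, v8}
  B4 = {u10, u3, u7, v10, v3, v7}
  B5 = {u6, v6}
  B6 = {u9, v9}
  B7 = {u1, v1}
  B8 = {u4, v4}
u0 ∈ B0, v0 ∈ B0 → same block

bisimilar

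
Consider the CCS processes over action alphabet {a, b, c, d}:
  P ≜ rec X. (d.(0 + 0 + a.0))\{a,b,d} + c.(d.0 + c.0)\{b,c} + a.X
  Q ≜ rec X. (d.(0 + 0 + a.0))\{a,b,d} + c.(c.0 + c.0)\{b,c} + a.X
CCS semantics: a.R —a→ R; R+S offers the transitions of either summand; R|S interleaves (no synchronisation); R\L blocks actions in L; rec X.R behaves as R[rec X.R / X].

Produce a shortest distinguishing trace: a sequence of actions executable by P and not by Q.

Reachable graph of P (3 states):
  u0 = rec X. (d.(0 + 0 + a.0))\{a,b,d} + c.(d.0 + c.0)\{b,c} + a.X ⊢ --a--▸ u0, --c--▸ u1
  u1 = (d.0 + c.0)\{b,c} ⊢ --d--▸ u2
  u2 = 0\{b,c} ⊢ deadlocked
Reachable graph of Q (2 states):
  v0 = rec X. (d.(0 + 0 + a.0))\{a,b,d} + c.(c.0 + c.0)\{b,c} + a.X ⊢ --a--▸ v0, --c--▸ v1
  v1 = (c.0 + c.0)\{b,c} ⊢ deadlocked
Executing cd from P (initial set {u0}):
  [1] c ⇒ {u1}
  [2] d ⇒ {u2}
  ✓ P
Executing cd from Q (initial set {v0}):
  [1] c ⇒ {v1}
  [2] d ⇒ ∅  — Q cannot continue

cd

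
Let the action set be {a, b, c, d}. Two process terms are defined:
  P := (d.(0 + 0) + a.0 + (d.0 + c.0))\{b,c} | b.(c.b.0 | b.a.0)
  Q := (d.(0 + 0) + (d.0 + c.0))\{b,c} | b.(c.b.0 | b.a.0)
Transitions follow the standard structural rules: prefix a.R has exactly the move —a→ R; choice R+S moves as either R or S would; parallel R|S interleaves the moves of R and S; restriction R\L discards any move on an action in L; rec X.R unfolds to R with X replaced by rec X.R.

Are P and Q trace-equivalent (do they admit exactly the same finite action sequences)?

Reachable graph of P (30 states):
  s0 = (d.(0 + 0) + a.0 + (d.0 + c.0))\{b,c} | b.(c.b.0 | b.a.0) has moves --a--▸ s1, --b--▸ s2, --d--▸ s1, --d--▸ s3
  s1 = 0\{b,c} | b.(c.b.0 | b.a.0) has moves --b--▸ s4
  s2 = (d.(0 + 0) + a.0 + (d.0 + c.0))\{b,c} | (c.b.0 | b.a.0) has moves --a--▸ s4, --b--▸ s5, --c--▸ s6, --d--▸ s4, --d--▸ s7
  s3 = (0 + 0)\{b,c} | b.(c.b.0 | b.a.0) has moves --b--▸ s7
  s4 = 0\{b,c} | (c.b.0 | b.a.0) has moves --b--▸ s8, --c--▸ s9
  s5 = (d.(0 + 0) + a.0 + (d.0 + c.0))\{b,c} | (c.b.0 | a.0) has moves --a--▸ s10, --a--▸ s8, --c--▸ s11, --d--▸ s12, --d--▸ s8
  s6 = (d.(0 + 0) + a.0 + (d.0 + c.0))\{b,c} | (b.0 | b.a.0) has moves --a--▸ s9, --b--▸ s11, --b--▸ s13, --d--▸ s14, --d--▸ s9
  s7 = (0 + 0)\{b,c} | (c.b.0 | b.a.0) has moves --b--▸ s12, --c--▸ s14
  s8 = 0\{b,c} | (c.b.0 | a.0) has moves --a--▸ s15, --c--▸ s16
  s9 = 0\{b,c} | (b.0 | b.a.0) has moves --b--▸ s16, --b--▸ s17
  s10 = (d.(0 + 0) + a.0 + (d.0 + c.0))\{b,c} | (c.b.0 | 0) has moves --a--▸ s15, --c--▸ s18, --d--▸ s15, --d--▸ s19
  s11 = (d.(0 + 0) + a.0 + (d.0 + c.0))\{b,c} | (b.0 | a.0) has moves --a--▸ s16, --a--▸ s18, --b--▸ s20, --d--▸ s16, --d--▸ s21
  s12 = (0 + 0)\{b,c} | (c.b.0 | a.0) has moves --a--▸ s19, --c--▸ s21
  s13 = (d.(0 + 0) + a.0 + (d.0 + c.0))\{b,c} | (0 | b.a.0) has moves --a--▸ s17, --b--▸ s20, --d--▸ s17, --d--▸ s22
  s14 = (0 + 0)\{b,c} | (b.0 | b.a.0) has moves --b--▸ s21, --b--▸ s22
  s15 = 0\{b,c} | (c.b.0 | 0) has moves --c--▸ s23
  s16 = 0\{b,c} | (b.0 | a.0) has moves --a--▸ s23, --b--▸ s24
  s17 = 0\{b,c} | (0 | b.a.0) has moves --b--▸ s24
  s18 = (d.(0 + 0) + a.0 + (d.0 + c.0))\{b,c} | (b.0 | 0) has moves --a--▸ s23, --b--▸ s25, --d--▸ s23, --d--▸ s26
  s19 = (0 + 0)\{b,c} | (c.b.0 | 0) has moves --c--▸ s26
  s20 = (d.(0 + 0) + a.0 + (d.0 + c.0))\{b,c} | (0 | a.0) has moves --a--▸ s24, --a--▸ s25, --d--▸ s24, --d--▸ s27
  s21 = (0 + 0)\{b,c} | (b.0 | a.0) has moves --a--▸ s26, --b--▸ s27
  s22 = (0 + 0)\{b,c} | (0 | b.a.0) has moves --b--▸ s27
  s23 = 0\{b,c} | (b.0 | 0) has moves --b--▸ s28
  s24 = 0\{b,c} | (0 | a.0) has moves --a--▸ s28
  s25 = (d.(0 + 0) + a.0 + (d.0 + c.0))\{b,c} | (0 | 0) has moves --a--▸ s28, --d--▸ s28, --d--▸ s29
  s26 = (0 + 0)\{b,c} | (b.0 | 0) has moves --b--▸ s29
  s27 = (0 + 0)\{b,c} | (0 | a.0) has moves --a--▸ s29
  s28 = 0\{b,c} | (0 | 0) has moves stopped
  s29 = (0 + 0)\{b,c} | (0 | 0) has moves stopped
Reachable graph of Q (30 states):
  t0 = (d.(0 + 0) + (d.0 + c.0))\{b,c} | b.(c.b.0 | b.a.0) has moves --b--▸ t1, --d--▸ t2, --d--▸ t3
  t1 = (d.(0 + 0) + (d.0 + c.0))\{b,c} | (c.b.0 | b.a.0) has moves --b--▸ t4, --c--▸ t5, --d--▸ t6, --d--▸ t7
  t2 = (0 + 0)\{b,c} | b.(c.b.0 | b.a.0) has moves --b--▸ t6
  t3 = 0\{b,c} | b.(c.b.0 | b.a.0) has moves --b--▸ t7
  t4 = (d.(0 + 0) + (d.0 + c.0))\{b,c} | (c.b.0 | a.0) has moves --a--▸ t8, --c--▸ t9, --d--▸ t10, --d--▸ t11
  t5 = (d.(0 + 0) + (d.0 + c.0))\{b,c} | (b.0 | b.a.0) has moves --b--▸ t12, --b--▸ t9, --d--▸ t13, --d--▸ t14
  t6 = (0 + 0)\{b,c} | (c.b.0 | b.a.0) has moves --b--▸ t10, --c--▸ t13
  t7 = 0\{b,c} | (c.b.0 | b.a.0) has moves --b--▸ t11, --c--▸ t14
  t8 = (d.(0 + 0) + (d.0 + c.0))\{b,c} | (c.b.0 | 0) has moves --c--▸ t15, --d--▸ t16, --d--▸ t17
  t9 = (d.(0 + 0) + (d.0 + c.0))\{b,c} | (b.0 | a.0) has moves --a--▸ t15, --b--▸ t18, --d--▸ t19, --d--▸ t20
  t10 = (0 + 0)\{b,c} | (c.b.0 | a.0) has moves --a--▸ t16, --c--▸ t19
  t11 = 0\{b,c} | (c.b.0 | a.0) has moves --a--▸ t17, --c--▸ t20
  t12 = (d.(0 + 0) + (d.0 + c.0))\{b,c} | (0 | b.a.0) has moves --b--▸ t18, --d--▸ t21, --d--▸ t22
  t13 = (0 + 0)\{b,c} | (b.0 | b.a.0) has moves --b--▸ t19, --b--▸ t21
  t14 = 0\{b,c} | (b.0 | b.a.0) has moves --b--▸ t20, --b--▸ t22
  t15 = (d.(0 + 0) + (d.0 + c.0))\{b,c} | (b.0 | 0) has moves --b--▸ t23, --d--▸ t24, --d--▸ t25
  t16 = (0 + 0)\{b,c} | (c.b.0 | 0) has moves --c--▸ t24
  t17 = 0\{b,c} | (c.b.0 | 0) has moves --c--▸ t25
  t18 = (d.(0 + 0) + (d.0 + c.0))\{b,c} | (0 | a.0) has moves --a--▸ t23, --d--▸ t26, --d--▸ t27
  t19 = (0 + 0)\{b,c} | (b.0 | a.0) has moves --a--▸ t24, --b--▸ t26
  t20 = 0\{b,c} | (b.0 | a.0) has moves --a--▸ t25, --b--▸ t27
  t21 = (0 + 0)\{b,c} | (0 | b.a.0) has moves --b--▸ t26
  t22 = 0\{b,c} | (0 | b.a.0) has moves --b--▸ t27
  t23 = (d.(0 + 0) + (d.0 + c.0))\{b,c} | (0 | 0) has moves --d--▸ t28, --d--▸ t29
  t24 = (0 + 0)\{b,c} | (b.0 | 0) has moves --b--▸ t28
  t25 = 0\{b,c} | (b.0 | 0) has moves --b--▸ t29
  t26 = (0 + 0)\{b,c} | (0 | a.0) has moves --a--▸ t28
  t27 = 0\{b,c} | (0 | a.0) has moves --a--▸ t29
  t28 = (0 + 0)\{b,c} | (0 | 0) has moves stopped
  t29 = 0\{b,c} | (0 | 0) has moves stopped
Trace ⟨a⟩ through P, begin at {s0}:
  [1] a ⇒ {s1}
  — P admits the full trace.
Trace ⟨a⟩ through Q, begin at {t0}:
  [1] a ⇒ ∅  — Q cannot continue

NO — witness ⟨a⟩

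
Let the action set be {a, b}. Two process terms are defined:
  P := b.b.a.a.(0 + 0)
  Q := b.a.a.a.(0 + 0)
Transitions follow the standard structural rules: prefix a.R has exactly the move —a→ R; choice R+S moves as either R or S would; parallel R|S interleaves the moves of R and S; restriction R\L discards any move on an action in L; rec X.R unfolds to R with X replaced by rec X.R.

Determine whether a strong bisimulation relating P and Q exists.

not bisimilar

LTS(P): 5 reachable states
  p0 = b.b.a.a.(0 + 0) → ··b··> p1
  p1 = b.a.a.(0 + 0) → ··b··> p2
  p2 = a.a.(0 + 0) → ··a··> p3
  p3 = a.(0 + 0) → ··a··> p4
  p4 = 0 + 0 → ∅
LTS(Q): 5 reachable states
  q0 = b.a.a.a.(0 + 0) → ··b··> q1
  q1 = a.a.a.(0 + 0) → ··a··> q2
  q2 = a.a.(0 + 0) → ··a··> q3
  q3 = a.(0 + 0) → ··a··> q4
  q4 = 0 + 0 → ∅
Coarsest stable partition (strong bisimilarity classes):
  B0 = {p0}
  B1 = {p1}
  B2 = {p2, q2}
  B3 = {p3, q3}
  B4 = {p4, q4}
  B5 = {q0}
  B6 = {q1}
p0 ∈ B0, q0 ∈ B5 → different blocks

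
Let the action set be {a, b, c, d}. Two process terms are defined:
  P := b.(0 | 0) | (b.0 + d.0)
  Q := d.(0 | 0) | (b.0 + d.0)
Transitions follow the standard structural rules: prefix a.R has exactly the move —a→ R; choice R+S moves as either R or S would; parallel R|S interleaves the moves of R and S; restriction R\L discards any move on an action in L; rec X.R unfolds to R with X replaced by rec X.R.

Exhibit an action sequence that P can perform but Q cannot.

P's transition system — 4 states:
  m0 = b.(0 | 0) | (b.0 + d.0) → ··b··> m1, ··b··> m2, ··d··> m2
  m1 = 0 | 0 | (b.0 + d.0) → ··b··> m3, ··d··> m3
  m2 = b.(0 | 0) | 0 → ··b··> m3
  m3 = 0 | 0 | 0 → ∅
Q's transition system — 4 states:
  n0 = d.(0 | 0) | (b.0 + d.0) → ··b··> n1, ··d··> n1, ··d··> n2
  n1 = d.(0 | 0) | 0 → ··d··> n3
  n2 = 0 | 0 | (b.0 + d.0) → ··b··> n3, ··d··> n3
  n3 = 0 | 0 | 0 → ∅
Executing bb from P (initial set {m0}):
  [1] b ⇒ {m1, m2}
  [2] b ⇒ {m3}
  — P admits the full trace.
Executing bb from Q (initial set {n0}):
  [1] b ⇒ {n1}
  [2] b ⇒ ∅  — Q cannot continue

bb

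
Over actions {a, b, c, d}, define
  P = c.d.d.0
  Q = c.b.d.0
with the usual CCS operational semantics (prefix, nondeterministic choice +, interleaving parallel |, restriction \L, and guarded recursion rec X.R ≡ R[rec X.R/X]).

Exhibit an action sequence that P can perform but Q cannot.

cd

LTS(P): 4 reachable states
  p0 = c.d.d.0 → =c=> p1
  p1 = d.d.0 → =d=> p2
  p2 = d.0 → =d=> p3
  p3 = 0 → (no moves)
LTS(Q): 4 reachable states
  q0 = c.b.d.0 → =c=> q1
  q1 = b.d.0 → =b=> q2
  q2 = d.0 → =d=> q3
  q3 = 0 → (no moves)
Trace ⟨cd⟩ through P, begin at {p0}:
  step 1 (c): {p1}
  step 2 (d): {p2}
  P completes σ.
Trace ⟨cd⟩ through Q, begin at {q0}:
  step 1 (c): {q1}
  step 2 (d): ∅  — Q cannot continue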